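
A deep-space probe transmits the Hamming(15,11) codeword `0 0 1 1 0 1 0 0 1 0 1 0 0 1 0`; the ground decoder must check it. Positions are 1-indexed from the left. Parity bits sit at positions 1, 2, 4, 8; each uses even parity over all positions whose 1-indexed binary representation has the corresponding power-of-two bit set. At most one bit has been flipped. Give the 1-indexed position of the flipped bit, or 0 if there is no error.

13

s1: b1⊕b3⊕b5⊕b7⊕b9⊕b11⊕b13⊕b15 = 0⊕1⊕0⊕0⊕1⊕1⊕0⊕0 = 1
s2: b2⊕b3⊕b6⊕b7⊕b10⊕b11⊕b14⊕b15 = 0⊕1⊕1⊕0⊕0⊕1⊕1⊕0 = 0
s4: b4⊕b5⊕b6⊕b7⊕b12⊕b13⊕b14⊕b15 = 1⊕0⊕1⊕0⊕0⊕0⊕1⊕0 = 1
s8: b8⊕b9⊕b10⊕b11⊕b12⊕b13⊕b14⊕b15 = 0⊕1⊕0⊕1⊕0⊕0⊕1⊕0 = 1
Syndrome (s8...s1) = 1101 → position 13.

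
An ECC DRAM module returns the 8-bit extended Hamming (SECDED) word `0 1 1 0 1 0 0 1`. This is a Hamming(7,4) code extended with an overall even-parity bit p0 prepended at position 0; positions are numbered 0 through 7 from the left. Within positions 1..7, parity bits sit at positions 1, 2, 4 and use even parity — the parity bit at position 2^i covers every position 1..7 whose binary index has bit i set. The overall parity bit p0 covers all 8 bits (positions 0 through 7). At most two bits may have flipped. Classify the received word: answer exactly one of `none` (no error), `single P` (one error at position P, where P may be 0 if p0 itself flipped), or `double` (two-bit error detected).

s1: b1⊕b3⊕b5⊕b7 = 1⊕0⊕0⊕1 = 0
s2: b2⊕b3⊕b6⊕b7 = 1⊕0⊕0⊕1 = 0
s4: b4⊕b5⊕b6⊕b7 = 1⊕0⊕0⊕1 = 0
Syndrome (s4...s1) = 000 → position 0 (no error).
Overall parity (XOR of all 8 bits, including p0): 0⊕1⊕1⊕0⊕1⊕0⊕0⊕1 = 0
Overall=0, syndrome position=0 → no error.

none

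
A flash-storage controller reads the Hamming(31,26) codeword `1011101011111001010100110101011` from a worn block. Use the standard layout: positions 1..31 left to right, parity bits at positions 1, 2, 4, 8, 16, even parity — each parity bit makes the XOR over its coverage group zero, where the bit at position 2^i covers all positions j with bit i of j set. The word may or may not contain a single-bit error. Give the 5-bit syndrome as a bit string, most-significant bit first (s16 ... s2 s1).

s1: b1⊕b3⊕b5⊕b7⊕b9⊕b11⊕b13⊕b15⊕b17⊕b19⊕b21⊕b23⊕b25⊕b27⊕b29⊕b31 = 1⊕1⊕1⊕1⊕1⊕1⊕1⊕0⊕0⊕0⊕0⊕1⊕0⊕0⊕0⊕1 = 1
s2: b2⊕b3⊕b6⊕b7⊕b10⊕b11⊕b14⊕b15⊕b18⊕b19⊕b22⊕b23⊕b26⊕b27⊕b30⊕b31 = 0⊕1⊕0⊕1⊕1⊕1⊕0⊕0⊕1⊕0⊕0⊕1⊕1⊕0⊕1⊕1 = 1
s4: b4⊕b5⊕b6⊕b7⊕b12⊕b13⊕b14⊕b15⊕b20⊕b21⊕b22⊕b23⊕b28⊕b29⊕b30⊕b31 = 1⊕1⊕0⊕1⊕1⊕1⊕0⊕0⊕1⊕0⊕0⊕1⊕1⊕0⊕1⊕1 = 0
s8: b8⊕b9⊕b10⊕b11⊕b12⊕b13⊕b14⊕b15⊕b24⊕b25⊕b26⊕b27⊕b28⊕b29⊕b30⊕b31 = 0⊕1⊕1⊕1⊕1⊕1⊕0⊕0⊕1⊕0⊕1⊕0⊕1⊕0⊕1⊕1 = 0
s16: b16⊕b17⊕b18⊕b19⊕b20⊕b21⊕b22⊕b23⊕b24⊕b25⊕b26⊕b27⊕b28⊕b29⊕b30⊕b31 = 1⊕0⊕1⊕0⊕1⊕0⊕0⊕1⊕1⊕0⊕1⊕0⊕1⊕0⊕1⊕1 = 1
Syndrome (s16...s1) = 10011 → position 19.

10011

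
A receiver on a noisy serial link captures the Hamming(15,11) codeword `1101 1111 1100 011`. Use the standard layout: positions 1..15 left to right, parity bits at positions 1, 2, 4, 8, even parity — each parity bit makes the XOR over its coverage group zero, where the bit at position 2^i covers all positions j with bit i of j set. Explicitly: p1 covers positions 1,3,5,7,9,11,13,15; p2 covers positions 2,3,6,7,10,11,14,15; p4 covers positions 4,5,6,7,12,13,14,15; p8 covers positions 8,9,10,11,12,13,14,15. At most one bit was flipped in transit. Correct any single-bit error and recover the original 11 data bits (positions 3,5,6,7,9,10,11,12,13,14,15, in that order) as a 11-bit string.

s1: b1⊕b3⊕b5⊕b7⊕b9⊕b11⊕b13⊕b15 = 1⊕0⊕1⊕1⊕1⊕0⊕0⊕1 = 1
s2: b2⊕b3⊕b6⊕b7⊕b10⊕b11⊕b14⊕b15 = 1⊕0⊕1⊕1⊕1⊕0⊕1⊕1 = 0
s4: b4⊕b5⊕b6⊕b7⊕b12⊕b13⊕b14⊕b15 = 1⊕1⊕1⊕1⊕0⊕0⊕1⊕1 = 0
s8: b8⊕b9⊕b10⊕b11⊕b12⊕b13⊕b14⊕b15 = 1⊕1⊕1⊕0⊕0⊕0⊕1⊕1 = 1
Syndrome (s8...s1) = 1001 → position 9.
Flip bit 9: corrected codeword = 110111110100011
Data bits at positions 3,5,6,7,9,10,11,12,13,14,15: 01110100011

01110100011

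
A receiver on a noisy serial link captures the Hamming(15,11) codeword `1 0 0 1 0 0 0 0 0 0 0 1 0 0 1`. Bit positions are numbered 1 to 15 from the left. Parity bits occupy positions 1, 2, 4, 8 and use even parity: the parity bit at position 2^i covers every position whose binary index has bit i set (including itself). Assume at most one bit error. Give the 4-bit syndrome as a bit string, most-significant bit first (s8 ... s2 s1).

s1: b1⊕b3⊕b5⊕b7⊕b9⊕b11⊕b13⊕b15 = 1⊕0⊕0⊕0⊕0⊕0⊕0⊕1 = 0
s2: b2⊕b3⊕b6⊕b7⊕b10⊕b11⊕b14⊕b15 = 0⊕0⊕0⊕0⊕0⊕0⊕0⊕1 = 1
s4: b4⊕b5⊕b6⊕b7⊕b12⊕b13⊕b14⊕b15 = 1⊕0⊕0⊕0⊕1⊕0⊕0⊕1 = 1
s8: b8⊕b9⊕b10⊕b11⊕b12⊕b13⊕b14⊕b15 = 0⊕0⊕0⊕0⊕1⊕0⊕0⊕1 = 0
Syndrome (s8...s1) = 0110 → position 6.

0110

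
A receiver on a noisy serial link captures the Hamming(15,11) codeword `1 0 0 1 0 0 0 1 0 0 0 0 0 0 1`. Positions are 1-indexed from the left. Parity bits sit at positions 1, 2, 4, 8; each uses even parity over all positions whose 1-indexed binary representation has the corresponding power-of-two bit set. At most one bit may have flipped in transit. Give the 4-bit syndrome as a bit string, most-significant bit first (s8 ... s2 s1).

s1: b1⊕b3⊕b5⊕b7⊕b9⊕b11⊕b13⊕b15 = 1⊕0⊕0⊕0⊕0⊕0⊕0⊕1 = 0
s2: b2⊕b3⊕b6⊕b7⊕b10⊕b11⊕b14⊕b15 = 0⊕0⊕0⊕0⊕0⊕0⊕0⊕1 = 1
s4: b4⊕b5⊕b6⊕b7⊕b12⊕b13⊕b14⊕b15 = 1⊕0⊕0⊕0⊕0⊕0⊕0⊕1 = 0
s8: b8⊕b9⊕b10⊕b11⊕b12⊕b13⊕b14⊕b15 = 1⊕0⊕0⊕0⊕0⊕0⊕0⊕1 = 0
Syndrome (s8...s1) = 0010 → position 2.

0010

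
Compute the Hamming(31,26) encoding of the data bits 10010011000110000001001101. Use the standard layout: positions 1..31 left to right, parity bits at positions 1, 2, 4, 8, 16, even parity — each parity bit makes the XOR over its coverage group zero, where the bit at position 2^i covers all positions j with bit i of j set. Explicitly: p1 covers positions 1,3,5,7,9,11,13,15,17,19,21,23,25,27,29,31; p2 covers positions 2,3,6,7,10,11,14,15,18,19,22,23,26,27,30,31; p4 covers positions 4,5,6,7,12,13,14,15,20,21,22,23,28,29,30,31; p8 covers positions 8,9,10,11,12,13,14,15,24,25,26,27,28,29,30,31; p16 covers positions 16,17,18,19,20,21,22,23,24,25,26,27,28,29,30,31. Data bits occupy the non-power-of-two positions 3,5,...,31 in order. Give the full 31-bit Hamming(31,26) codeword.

Place data bits at non-power-of-two positions: b3=1, b5=0, b6=0, b7=1, b9=0, b10=0, b11=1, b12=1, b13=0, b14=0, b15=0, b17=1, b18=1, b19=0, b20=0, b21=0, b22=0, b23=0, b24=0, b25=1, b26=0, b27=0, b28=1, b29=1, b30=0, b31=1.
p1 = XOR of data positions {3,5,7,9,11,13,15,17,19,21,23,25,27,29,31} = 1⊕0⊕1⊕0⊕1⊕0⊕0⊕1⊕0⊕0⊕0⊕1⊕0⊕1⊕1 = 1
p2 = XOR of data positions {3,6,7,10,11,14,15,18,19,22,23,26,27,30,31} = 1⊕0⊕1⊕0⊕1⊕0⊕0⊕1⊕0⊕0⊕0⊕0⊕0⊕0⊕1 = 1
p4 = XOR of data positions {5,6,7,12,13,14,15,20,21,22,23,28,29,30,31} = 0⊕0⊕1⊕1⊕0⊕0⊕0⊕0⊕0⊕0⊕0⊕1⊕1⊕0⊕1 = 1
p8 = XOR of data positions {9,10,11,12,13,14,15,24,25,26,27,28,29,30,31} = 0⊕0⊕1⊕1⊕0⊕0⊕0⊕0⊕1⊕0⊕0⊕1⊕1⊕0⊕1 = 0
p16 = XOR of data positions {17,18,19,20,21,22,23,24,25,26,27,28,29,30,31} = 1⊕1⊕0⊕0⊕0⊕0⊕0⊕0⊕1⊕0⊕0⊕1⊕1⊕0⊕1 = 0
Codeword b1..b31 = 1111001000110000110000001001101

1111001000110000110000001001101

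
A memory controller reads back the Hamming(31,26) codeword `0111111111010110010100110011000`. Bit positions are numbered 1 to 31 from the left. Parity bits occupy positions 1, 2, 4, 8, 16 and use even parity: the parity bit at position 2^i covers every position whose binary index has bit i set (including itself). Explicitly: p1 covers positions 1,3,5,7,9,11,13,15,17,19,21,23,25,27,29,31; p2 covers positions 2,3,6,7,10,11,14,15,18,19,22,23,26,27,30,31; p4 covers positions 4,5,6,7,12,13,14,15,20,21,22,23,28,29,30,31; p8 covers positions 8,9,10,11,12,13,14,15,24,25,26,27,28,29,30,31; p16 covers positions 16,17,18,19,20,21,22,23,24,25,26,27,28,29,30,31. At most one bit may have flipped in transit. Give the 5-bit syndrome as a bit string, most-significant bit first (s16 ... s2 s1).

01001

s1: b1⊕b3⊕b5⊕b7⊕b9⊕b11⊕b13⊕b15⊕b17⊕b19⊕b21⊕b23⊕b25⊕b27⊕b29⊕b31 = 0⊕1⊕1⊕1⊕1⊕0⊕0⊕1⊕0⊕0⊕0⊕1⊕0⊕1⊕0⊕0 = 1
s2: b2⊕b3⊕b6⊕b7⊕b10⊕b11⊕b14⊕b15⊕b18⊕b19⊕b22⊕b23⊕b26⊕b27⊕b30⊕b31 = 1⊕1⊕1⊕1⊕1⊕0⊕1⊕1⊕1⊕0⊕0⊕1⊕0⊕1⊕0⊕0 = 0
s4: b4⊕b5⊕b6⊕b7⊕b12⊕b13⊕b14⊕b15⊕b20⊕b21⊕b22⊕b23⊕b28⊕b29⊕b30⊕b31 = 1⊕1⊕1⊕1⊕1⊕0⊕1⊕1⊕1⊕0⊕0⊕1⊕1⊕0⊕0⊕0 = 0
s8: b8⊕b9⊕b10⊕b11⊕b12⊕b13⊕b14⊕b15⊕b24⊕b25⊕b26⊕b27⊕b28⊕b29⊕b30⊕b31 = 1⊕1⊕1⊕0⊕1⊕0⊕1⊕1⊕1⊕0⊕0⊕1⊕1⊕0⊕0⊕0 = 1
s16: b16⊕b17⊕b18⊕b19⊕b20⊕b21⊕b22⊕b23⊕b24⊕b25⊕b26⊕b27⊕b28⊕b29⊕b30⊕b31 = 0⊕0⊕1⊕0⊕1⊕0⊕0⊕1⊕1⊕0⊕0⊕1⊕1⊕0⊕0⊕0 = 0
Syndrome (s16...s1) = 01001 → position 9.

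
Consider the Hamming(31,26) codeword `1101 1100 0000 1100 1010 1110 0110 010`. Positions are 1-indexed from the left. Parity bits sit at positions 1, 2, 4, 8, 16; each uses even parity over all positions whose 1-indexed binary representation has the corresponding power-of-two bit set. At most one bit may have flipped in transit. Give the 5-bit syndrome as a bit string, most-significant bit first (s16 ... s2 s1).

s1: b1⊕b3⊕b5⊕b7⊕b9⊕b11⊕b13⊕b15⊕b17⊕b19⊕b21⊕b23⊕b25⊕b27⊕b29⊕b31 = 1⊕0⊕1⊕0⊕0⊕0⊕1⊕0⊕1⊕1⊕1⊕1⊕0⊕1⊕0⊕0 = 0
s2: b2⊕b3⊕b6⊕b7⊕b10⊕b11⊕b14⊕b15⊕b18⊕b19⊕b22⊕b23⊕b26⊕b27⊕b30⊕b31 = 1⊕0⊕1⊕0⊕0⊕0⊕1⊕0⊕0⊕1⊕1⊕1⊕1⊕1⊕1⊕0 = 1
s4: b4⊕b5⊕b6⊕b7⊕b12⊕b13⊕b14⊕b15⊕b20⊕b21⊕b22⊕b23⊕b28⊕b29⊕b30⊕b31 = 1⊕1⊕1⊕0⊕0⊕1⊕1⊕0⊕0⊕1⊕1⊕1⊕0⊕0⊕1⊕0 = 1
s8: b8⊕b9⊕b10⊕b11⊕b12⊕b13⊕b14⊕b15⊕b24⊕b25⊕b26⊕b27⊕b28⊕b29⊕b30⊕b31 = 0⊕0⊕0⊕0⊕0⊕1⊕1⊕0⊕0⊕0⊕1⊕1⊕0⊕0⊕1⊕0 = 1
s16: b16⊕b17⊕b18⊕b19⊕b20⊕b21⊕b22⊕b23⊕b24⊕b25⊕b26⊕b27⊕b28⊕b29⊕b30⊕b31 = 0⊕1⊕0⊕1⊕0⊕1⊕1⊕1⊕0⊕0⊕1⊕1⊕0⊕0⊕1⊕0 = 0
Syndrome (s16...s1) = 01110 → position 14.

01110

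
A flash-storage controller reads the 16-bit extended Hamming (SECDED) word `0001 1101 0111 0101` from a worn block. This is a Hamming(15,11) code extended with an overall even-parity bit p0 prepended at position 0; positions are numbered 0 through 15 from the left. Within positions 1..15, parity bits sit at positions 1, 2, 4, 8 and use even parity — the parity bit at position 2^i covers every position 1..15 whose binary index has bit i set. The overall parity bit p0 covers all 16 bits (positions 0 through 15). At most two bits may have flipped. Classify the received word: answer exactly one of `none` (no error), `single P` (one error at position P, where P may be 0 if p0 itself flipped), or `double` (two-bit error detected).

s1: b1⊕b3⊕b5⊕b7⊕b9⊕b11⊕b13⊕b15 = 0⊕1⊕1⊕1⊕1⊕1⊕1⊕1 = 1
s2: b2⊕b3⊕b6⊕b7⊕b10⊕b11⊕b14⊕b15 = 0⊕1⊕0⊕1⊕1⊕1⊕0⊕1 = 1
s4: b4⊕b5⊕b6⊕b7⊕b12⊕b13⊕b14⊕b15 = 1⊕1⊕0⊕1⊕0⊕1⊕0⊕1 = 1
s8: b8⊕b9⊕b10⊕b11⊕b12⊕b13⊕b14⊕b15 = 0⊕1⊕1⊕1⊕0⊕1⊕0⊕1 = 1
Syndrome (s8...s1) = 1111 → position 15.
Overall parity (XOR of all 16 bits, including p0): 0⊕0⊕0⊕1⊕1⊕1⊕0⊕1⊕0⊕1⊕1⊕1⊕0⊕1⊕0⊕1 = 1
Overall=1, syndrome position=15 → single-bit error at position 15.

single 15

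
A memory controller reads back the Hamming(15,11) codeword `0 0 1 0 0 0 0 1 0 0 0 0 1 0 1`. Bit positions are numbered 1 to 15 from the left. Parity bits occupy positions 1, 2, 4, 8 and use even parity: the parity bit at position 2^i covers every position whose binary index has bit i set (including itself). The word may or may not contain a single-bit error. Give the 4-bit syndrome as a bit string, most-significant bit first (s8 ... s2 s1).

1001

s1: b1⊕b3⊕b5⊕b7⊕b9⊕b11⊕b13⊕b15 = 0⊕1⊕0⊕0⊕0⊕0⊕1⊕1 = 1
s2: b2⊕b3⊕b6⊕b7⊕b10⊕b11⊕b14⊕b15 = 0⊕1⊕0⊕0⊕0⊕0⊕0⊕1 = 0
s4: b4⊕b5⊕b6⊕b7⊕b12⊕b13⊕b14⊕b15 = 0⊕0⊕0⊕0⊕0⊕1⊕0⊕1 = 0
s8: b8⊕b9⊕b10⊕b11⊕b12⊕b13⊕b14⊕b15 = 1⊕0⊕0⊕0⊕0⊕1⊕0⊕1 = 1
Syndrome (s8...s1) = 1001 → position 9.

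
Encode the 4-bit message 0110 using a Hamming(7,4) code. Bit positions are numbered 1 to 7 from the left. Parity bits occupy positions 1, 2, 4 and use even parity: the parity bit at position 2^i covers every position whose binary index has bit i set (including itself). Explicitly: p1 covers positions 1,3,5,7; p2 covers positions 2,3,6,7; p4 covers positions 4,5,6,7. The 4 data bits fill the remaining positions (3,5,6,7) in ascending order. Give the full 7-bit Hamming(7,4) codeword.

Place data bits at non-power-of-two positions: b3=0, b5=1, b6=1, b7=0.
p1 = XOR of data positions {3,5,7} = 0⊕1⊕0 = 1
p2 = XOR of data positions {3,6,7} = 0⊕1⊕0 = 1
p4 = XOR of data positions {5,6,7} = 1⊕1⊕0 = 0
Codeword b1..b7 = 1100110

1100110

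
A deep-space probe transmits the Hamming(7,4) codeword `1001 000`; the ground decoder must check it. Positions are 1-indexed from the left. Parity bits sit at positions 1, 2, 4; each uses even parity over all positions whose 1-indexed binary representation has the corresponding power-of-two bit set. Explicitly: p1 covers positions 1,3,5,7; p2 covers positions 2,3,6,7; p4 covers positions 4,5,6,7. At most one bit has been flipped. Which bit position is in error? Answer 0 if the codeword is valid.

5

s1: b1⊕b3⊕b5⊕b7 = 1⊕0⊕0⊕0 = 1
s2: b2⊕b3⊕b6⊕b7 = 0⊕0⊕0⊕0 = 0
s4: b4⊕b5⊕b6⊕b7 = 1⊕0⊕0⊕0 = 1
Syndrome (s4...s1) = 101 → position 5.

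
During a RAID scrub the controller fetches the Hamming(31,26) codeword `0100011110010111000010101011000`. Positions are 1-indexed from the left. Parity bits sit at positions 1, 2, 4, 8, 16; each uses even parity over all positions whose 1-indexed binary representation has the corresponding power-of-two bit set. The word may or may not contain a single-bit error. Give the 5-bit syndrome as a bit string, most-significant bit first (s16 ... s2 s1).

00011

s1: b1⊕b3⊕b5⊕b7⊕b9⊕b11⊕b13⊕b15⊕b17⊕b19⊕b21⊕b23⊕b25⊕b27⊕b29⊕b31 = 0⊕0⊕0⊕1⊕1⊕0⊕0⊕1⊕0⊕0⊕1⊕1⊕1⊕1⊕0⊕0 = 1
s2: b2⊕b3⊕b6⊕b7⊕b10⊕b11⊕b14⊕b15⊕b18⊕b19⊕b22⊕b23⊕b26⊕b27⊕b30⊕b31 = 1⊕0⊕1⊕1⊕0⊕0⊕1⊕1⊕0⊕0⊕0⊕1⊕0⊕1⊕0⊕0 = 1
s4: b4⊕b5⊕b6⊕b7⊕b12⊕b13⊕b14⊕b15⊕b20⊕b21⊕b22⊕b23⊕b28⊕b29⊕b30⊕b31 = 0⊕0⊕1⊕1⊕1⊕0⊕1⊕1⊕0⊕1⊕0⊕1⊕1⊕0⊕0⊕0 = 0
s8: b8⊕b9⊕b10⊕b11⊕b12⊕b13⊕b14⊕b15⊕b24⊕b25⊕b26⊕b27⊕b28⊕b29⊕b30⊕b31 = 1⊕1⊕0⊕0⊕1⊕0⊕1⊕1⊕0⊕1⊕0⊕1⊕1⊕0⊕0⊕0 = 0
s16: b16⊕b17⊕b18⊕b19⊕b20⊕b21⊕b22⊕b23⊕b24⊕b25⊕b26⊕b27⊕b28⊕b29⊕b30⊕b31 = 1⊕0⊕0⊕0⊕0⊕1⊕0⊕1⊕0⊕1⊕0⊕1⊕1⊕0⊕0⊕0 = 0
Syndrome (s16...s1) = 00011 → position 3.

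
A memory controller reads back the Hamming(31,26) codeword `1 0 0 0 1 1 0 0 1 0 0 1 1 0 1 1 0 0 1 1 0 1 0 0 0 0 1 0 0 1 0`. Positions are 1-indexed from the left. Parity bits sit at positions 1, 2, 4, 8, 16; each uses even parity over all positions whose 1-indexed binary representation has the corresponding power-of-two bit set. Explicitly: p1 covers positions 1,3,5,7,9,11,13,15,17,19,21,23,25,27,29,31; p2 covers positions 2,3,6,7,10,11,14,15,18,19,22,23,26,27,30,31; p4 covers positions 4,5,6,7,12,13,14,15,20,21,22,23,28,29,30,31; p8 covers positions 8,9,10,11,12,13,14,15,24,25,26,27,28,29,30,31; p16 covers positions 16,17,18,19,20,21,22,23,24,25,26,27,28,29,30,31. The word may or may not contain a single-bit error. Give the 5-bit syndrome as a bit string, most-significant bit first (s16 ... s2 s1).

00001

s1: b1⊕b3⊕b5⊕b7⊕b9⊕b11⊕b13⊕b15⊕b17⊕b19⊕b21⊕b23⊕b25⊕b27⊕b29⊕b31 = 1⊕0⊕1⊕0⊕1⊕0⊕1⊕1⊕0⊕1⊕0⊕0⊕0⊕1⊕0⊕0 = 1
s2: b2⊕b3⊕b6⊕b7⊕b10⊕b11⊕b14⊕b15⊕b18⊕b19⊕b22⊕b23⊕b26⊕b27⊕b30⊕b31 = 0⊕0⊕1⊕0⊕0⊕0⊕0⊕1⊕0⊕1⊕1⊕0⊕0⊕1⊕1⊕0 = 0
s4: b4⊕b5⊕b6⊕b7⊕b12⊕b13⊕b14⊕b15⊕b20⊕b21⊕b22⊕b23⊕b28⊕b29⊕b30⊕b31 = 0⊕1⊕1⊕0⊕1⊕1⊕0⊕1⊕1⊕0⊕1⊕0⊕0⊕0⊕1⊕0 = 0
s8: b8⊕b9⊕b10⊕b11⊕b12⊕b13⊕b14⊕b15⊕b24⊕b25⊕b26⊕b27⊕b28⊕b29⊕b30⊕b31 = 0⊕1⊕0⊕0⊕1⊕1⊕0⊕1⊕0⊕0⊕0⊕1⊕0⊕0⊕1⊕0 = 0
s16: b16⊕b17⊕b18⊕b19⊕b20⊕b21⊕b22⊕b23⊕b24⊕b25⊕b26⊕b27⊕b28⊕b29⊕b30⊕b31 = 1⊕0⊕0⊕1⊕1⊕0⊕1⊕0⊕0⊕0⊕0⊕1⊕0⊕0⊕1⊕0 = 0
Syndrome (s16...s1) = 00001 → position 1.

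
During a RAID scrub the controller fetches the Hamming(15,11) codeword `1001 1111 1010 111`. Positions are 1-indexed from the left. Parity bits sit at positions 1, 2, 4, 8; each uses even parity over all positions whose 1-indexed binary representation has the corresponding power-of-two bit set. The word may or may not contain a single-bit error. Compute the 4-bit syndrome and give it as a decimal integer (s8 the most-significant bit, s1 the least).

s1: b1⊕b3⊕b5⊕b7⊕b9⊕b11⊕b13⊕b15 = 1⊕0⊕1⊕1⊕1⊕1⊕1⊕1 = 1
s2: b2⊕b3⊕b6⊕b7⊕b10⊕b11⊕b14⊕b15 = 0⊕0⊕1⊕1⊕0⊕1⊕1⊕1 = 1
s4: b4⊕b5⊕b6⊕b7⊕b12⊕b13⊕b14⊕b15 = 1⊕1⊕1⊕1⊕0⊕1⊕1⊕1 = 1
s8: b8⊕b9⊕b10⊕b11⊕b12⊕b13⊕b14⊕b15 = 1⊕1⊕0⊕1⊕0⊕1⊕1⊕1 = 0
Syndrome (s8...s1) = 0111 → position 7.

7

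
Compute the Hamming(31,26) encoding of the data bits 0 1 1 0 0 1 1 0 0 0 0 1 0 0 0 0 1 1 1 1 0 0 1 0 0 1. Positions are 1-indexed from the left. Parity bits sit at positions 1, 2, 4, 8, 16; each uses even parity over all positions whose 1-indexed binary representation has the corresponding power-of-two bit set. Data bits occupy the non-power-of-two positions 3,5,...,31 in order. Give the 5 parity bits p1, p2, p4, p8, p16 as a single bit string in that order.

00001

Place data bits at non-power-of-two positions: b3=0, b5=1, b6=1, b7=0, b9=0, b10=1, b11=1, b12=0, b13=0, b14=0, b15=0, b17=1, b18=0, b19=0, b20=0, b21=0, b22=1, b23=1, b24=1, b25=1, b26=0, b27=0, b28=1, b29=0, b30=0, b31=1.
p1 = XOR of data positions {3,5,7,9,11,13,15,17,19,21,23,25,27,29,31} = 0⊕1⊕0⊕0⊕1⊕0⊕0⊕1⊕0⊕0⊕1⊕1⊕0⊕0⊕1 = 0
p2 = XOR of data positions {3,6,7,10,11,14,15,18,19,22,23,26,27,30,31} = 0⊕1⊕0⊕1⊕1⊕0⊕0⊕0⊕0⊕1⊕1⊕0⊕0⊕0⊕1 = 0
p4 = XOR of data positions {5,6,7,12,13,14,15,20,21,22,23,28,29,30,31} = 1⊕1⊕0⊕0⊕0⊕0⊕0⊕0⊕0⊕1⊕1⊕1⊕0⊕0⊕1 = 0
p8 = XOR of data positions {9,10,11,12,13,14,15,24,25,26,27,28,29,30,31} = 0⊕1⊕1⊕0⊕0⊕0⊕0⊕1⊕1⊕0⊕0⊕1⊕0⊕0⊕1 = 0
p16 = XOR of data positions {17,18,19,20,21,22,23,24,25,26,27,28,29,30,31} = 1⊕0⊕0⊕0⊕0⊕1⊕1⊕1⊕1⊕0⊕0⊕1⊕0⊕0⊕1 = 1
Parity bits p1,p2,p4,p8,p16 = 00001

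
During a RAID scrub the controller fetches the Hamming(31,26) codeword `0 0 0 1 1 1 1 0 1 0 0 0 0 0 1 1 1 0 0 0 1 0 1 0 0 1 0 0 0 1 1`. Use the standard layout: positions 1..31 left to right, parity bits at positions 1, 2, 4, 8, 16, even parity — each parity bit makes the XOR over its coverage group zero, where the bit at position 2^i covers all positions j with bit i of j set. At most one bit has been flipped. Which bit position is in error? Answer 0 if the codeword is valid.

30

s1: b1⊕b3⊕b5⊕b7⊕b9⊕b11⊕b13⊕b15⊕b17⊕b19⊕b21⊕b23⊕b25⊕b27⊕b29⊕b31 = 0⊕0⊕1⊕1⊕1⊕0⊕0⊕1⊕1⊕0⊕1⊕1⊕0⊕0⊕0⊕1 = 0
s2: b2⊕b3⊕b6⊕b7⊕b10⊕b11⊕b14⊕b15⊕b18⊕b19⊕b22⊕b23⊕b26⊕b27⊕b30⊕b31 = 0⊕0⊕1⊕1⊕0⊕0⊕0⊕1⊕0⊕0⊕0⊕1⊕1⊕0⊕1⊕1 = 1
s4: b4⊕b5⊕b6⊕b7⊕b12⊕b13⊕b14⊕b15⊕b20⊕b21⊕b22⊕b23⊕b28⊕b29⊕b30⊕b31 = 1⊕1⊕1⊕1⊕0⊕0⊕0⊕1⊕0⊕1⊕0⊕1⊕0⊕0⊕1⊕1 = 1
s8: b8⊕b9⊕b10⊕b11⊕b12⊕b13⊕b14⊕b15⊕b24⊕b25⊕b26⊕b27⊕b28⊕b29⊕b30⊕b31 = 0⊕1⊕0⊕0⊕0⊕0⊕0⊕1⊕0⊕0⊕1⊕0⊕0⊕0⊕1⊕1 = 1
s16: b16⊕b17⊕b18⊕b19⊕b20⊕b21⊕b22⊕b23⊕b24⊕b25⊕b26⊕b27⊕b28⊕b29⊕b30⊕b31 = 1⊕1⊕0⊕0⊕0⊕1⊕0⊕1⊕0⊕0⊕1⊕0⊕0⊕0⊕1⊕1 = 1
Syndrome (s16...s1) = 11110 → position 30.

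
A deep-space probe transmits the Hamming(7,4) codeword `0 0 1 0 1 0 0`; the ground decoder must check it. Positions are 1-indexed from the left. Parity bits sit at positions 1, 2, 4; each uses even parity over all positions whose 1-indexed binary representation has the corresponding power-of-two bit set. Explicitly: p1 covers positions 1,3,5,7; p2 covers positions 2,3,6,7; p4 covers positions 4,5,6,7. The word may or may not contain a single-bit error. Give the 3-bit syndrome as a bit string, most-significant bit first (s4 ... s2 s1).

s1: b1⊕b3⊕b5⊕b7 = 0⊕1⊕1⊕0 = 0
s2: b2⊕b3⊕b6⊕b7 = 0⊕1⊕0⊕0 = 1
s4: b4⊕b5⊕b6⊕b7 = 0⊕1⊕0⊕0 = 1
Syndrome (s4...s1) = 110 → position 6.

110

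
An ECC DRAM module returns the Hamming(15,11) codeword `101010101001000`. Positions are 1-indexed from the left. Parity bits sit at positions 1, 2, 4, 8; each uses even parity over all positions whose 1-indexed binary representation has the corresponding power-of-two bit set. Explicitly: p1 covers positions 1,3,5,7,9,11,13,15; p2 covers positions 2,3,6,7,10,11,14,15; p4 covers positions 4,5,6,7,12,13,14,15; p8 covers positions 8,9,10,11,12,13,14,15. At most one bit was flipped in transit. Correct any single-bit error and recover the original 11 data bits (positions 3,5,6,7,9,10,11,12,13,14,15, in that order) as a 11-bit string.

10011001000

s1: b1⊕b3⊕b5⊕b7⊕b9⊕b11⊕b13⊕b15 = 1⊕1⊕1⊕1⊕1⊕0⊕0⊕0 = 1
s2: b2⊕b3⊕b6⊕b7⊕b10⊕b11⊕b14⊕b15 = 0⊕1⊕0⊕1⊕0⊕0⊕0⊕0 = 0
s4: b4⊕b5⊕b6⊕b7⊕b12⊕b13⊕b14⊕b15 = 0⊕1⊕0⊕1⊕1⊕0⊕0⊕0 = 1
s8: b8⊕b9⊕b10⊕b11⊕b12⊕b13⊕b14⊕b15 = 0⊕1⊕0⊕0⊕1⊕0⊕0⊕0 = 0
Syndrome (s8...s1) = 0101 → position 5.
Flip bit 5: corrected codeword = 101000101001000
Data bits at positions 3,5,6,7,9,10,11,12,13,14,15: 10011001000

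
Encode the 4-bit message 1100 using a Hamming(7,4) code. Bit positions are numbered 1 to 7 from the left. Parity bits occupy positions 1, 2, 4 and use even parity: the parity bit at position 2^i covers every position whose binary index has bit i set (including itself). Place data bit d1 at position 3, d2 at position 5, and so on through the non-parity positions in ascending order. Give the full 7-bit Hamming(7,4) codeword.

Place data bits at non-power-of-two positions: b3=1, b5=1, b6=0, b7=0.
p1 = XOR of data positions {3,5,7} = 1⊕1⊕0 = 0
p2 = XOR of data positions {3,6,7} = 1⊕0⊕0 = 1
p4 = XOR of data positions {5,6,7} = 1⊕0⊕0 = 1
Codeword b1..b7 = 0111100

0111100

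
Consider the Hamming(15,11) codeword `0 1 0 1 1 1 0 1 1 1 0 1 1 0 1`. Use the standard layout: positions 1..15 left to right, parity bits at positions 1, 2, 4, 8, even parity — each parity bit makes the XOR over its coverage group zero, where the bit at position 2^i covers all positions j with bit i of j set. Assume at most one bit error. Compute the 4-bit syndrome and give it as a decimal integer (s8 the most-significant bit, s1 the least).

0

s1: b1⊕b3⊕b5⊕b7⊕b9⊕b11⊕b13⊕b15 = 0⊕0⊕1⊕0⊕1⊕0⊕1⊕1 = 0
s2: b2⊕b3⊕b6⊕b7⊕b10⊕b11⊕b14⊕b15 = 1⊕0⊕1⊕0⊕1⊕0⊕0⊕1 = 0
s4: b4⊕b5⊕b6⊕b7⊕b12⊕b13⊕b14⊕b15 = 1⊕1⊕1⊕0⊕1⊕1⊕0⊕1 = 0
s8: b8⊕b9⊕b10⊕b11⊕b12⊕b13⊕b14⊕b15 = 1⊕1⊕1⊕0⊕1⊕1⊕0⊕1 = 0
Syndrome (s8...s1) = 0000 → position 0 (no error).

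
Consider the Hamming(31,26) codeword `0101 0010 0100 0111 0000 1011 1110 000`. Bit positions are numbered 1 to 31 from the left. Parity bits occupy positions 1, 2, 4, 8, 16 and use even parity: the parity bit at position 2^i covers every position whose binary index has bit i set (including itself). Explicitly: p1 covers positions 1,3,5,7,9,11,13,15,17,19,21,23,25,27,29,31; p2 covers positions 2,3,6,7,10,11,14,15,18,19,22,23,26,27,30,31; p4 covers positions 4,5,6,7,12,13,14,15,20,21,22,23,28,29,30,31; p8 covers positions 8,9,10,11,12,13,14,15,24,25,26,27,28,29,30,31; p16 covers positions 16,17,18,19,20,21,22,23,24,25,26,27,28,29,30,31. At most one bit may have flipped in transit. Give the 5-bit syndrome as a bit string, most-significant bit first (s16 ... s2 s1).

s1: b1⊕b3⊕b5⊕b7⊕b9⊕b11⊕b13⊕b15⊕b17⊕b19⊕b21⊕b23⊕b25⊕b27⊕b29⊕b31 = 0⊕0⊕0⊕1⊕0⊕0⊕0⊕1⊕0⊕0⊕1⊕1⊕1⊕1⊕0⊕0 = 0
s2: b2⊕b3⊕b6⊕b7⊕b10⊕b11⊕b14⊕b15⊕b18⊕b19⊕b22⊕b23⊕b26⊕b27⊕b30⊕b31 = 1⊕0⊕0⊕1⊕1⊕0⊕1⊕1⊕0⊕0⊕0⊕1⊕1⊕1⊕0⊕0 = 0
s4: b4⊕b5⊕b6⊕b7⊕b12⊕b13⊕b14⊕b15⊕b20⊕b21⊕b22⊕b23⊕b28⊕b29⊕b30⊕b31 = 1⊕0⊕0⊕1⊕0⊕0⊕1⊕1⊕0⊕1⊕0⊕1⊕0⊕0⊕0⊕0 = 0
s8: b8⊕b9⊕b10⊕b11⊕b12⊕b13⊕b14⊕b15⊕b24⊕b25⊕b26⊕b27⊕b28⊕b29⊕b30⊕b31 = 0⊕0⊕1⊕0⊕0⊕0⊕1⊕1⊕1⊕1⊕1⊕1⊕0⊕0⊕0⊕0 = 1
s16: b16⊕b17⊕b18⊕b19⊕b20⊕b21⊕b22⊕b23⊕b24⊕b25⊕b26⊕b27⊕b28⊕b29⊕b30⊕b31 = 1⊕0⊕0⊕0⊕0⊕1⊕0⊕1⊕1⊕1⊕1⊕1⊕0⊕0⊕0⊕0 = 1
Syndrome (s16...s1) = 11000 → position 24.

11000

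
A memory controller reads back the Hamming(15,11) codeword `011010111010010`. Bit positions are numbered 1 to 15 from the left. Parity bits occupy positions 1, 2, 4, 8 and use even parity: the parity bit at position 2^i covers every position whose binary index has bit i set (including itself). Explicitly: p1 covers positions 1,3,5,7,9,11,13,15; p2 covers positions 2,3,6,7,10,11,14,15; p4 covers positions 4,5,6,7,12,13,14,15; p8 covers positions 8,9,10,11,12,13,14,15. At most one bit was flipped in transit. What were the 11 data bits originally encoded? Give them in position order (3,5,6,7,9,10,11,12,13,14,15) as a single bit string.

11001010010

s1: b1⊕b3⊕b5⊕b7⊕b9⊕b11⊕b13⊕b15 = 0⊕1⊕1⊕1⊕1⊕1⊕0⊕0 = 1
s2: b2⊕b3⊕b6⊕b7⊕b10⊕b11⊕b14⊕b15 = 1⊕1⊕0⊕1⊕0⊕1⊕1⊕0 = 1
s4: b4⊕b5⊕b6⊕b7⊕b12⊕b13⊕b14⊕b15 = 0⊕1⊕0⊕1⊕0⊕0⊕1⊕0 = 1
s8: b8⊕b9⊕b10⊕b11⊕b12⊕b13⊕b14⊕b15 = 1⊕1⊕0⊕1⊕0⊕0⊕1⊕0 = 0
Syndrome (s8...s1) = 0111 → position 7.
Flip bit 7: corrected codeword = 011010011010010
Data bits at positions 3,5,6,7,9,10,11,12,13,14,15: 11001010010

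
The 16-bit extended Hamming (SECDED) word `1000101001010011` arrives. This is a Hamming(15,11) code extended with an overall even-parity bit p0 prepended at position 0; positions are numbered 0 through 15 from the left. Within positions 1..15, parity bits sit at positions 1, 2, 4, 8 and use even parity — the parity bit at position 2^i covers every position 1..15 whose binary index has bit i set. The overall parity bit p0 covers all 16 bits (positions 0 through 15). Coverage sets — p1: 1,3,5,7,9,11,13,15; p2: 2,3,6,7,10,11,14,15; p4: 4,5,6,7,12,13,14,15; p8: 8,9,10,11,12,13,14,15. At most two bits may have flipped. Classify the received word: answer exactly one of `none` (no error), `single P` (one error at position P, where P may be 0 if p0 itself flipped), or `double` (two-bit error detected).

s1: b1⊕b3⊕b5⊕b7⊕b9⊕b11⊕b13⊕b15 = 0⊕0⊕0⊕0⊕1⊕1⊕0⊕1 = 1
s2: b2⊕b3⊕b6⊕b7⊕b10⊕b11⊕b14⊕b15 = 0⊕0⊕1⊕0⊕0⊕1⊕1⊕1 = 0
s4: b4⊕b5⊕b6⊕b7⊕b12⊕b13⊕b14⊕b15 = 1⊕0⊕1⊕0⊕0⊕0⊕1⊕1 = 0
s8: b8⊕b9⊕b10⊕b11⊕b12⊕b13⊕b14⊕b15 = 0⊕1⊕0⊕1⊕0⊕0⊕1⊕1 = 0
Syndrome (s8...s1) = 0001 → position 1.
Overall parity (XOR of all 16 bits, including p0): 1⊕0⊕0⊕0⊕1⊕0⊕1⊕0⊕0⊕1⊕0⊕1⊕0⊕0⊕1⊕1 = 1
Overall=1, syndrome position=1 → single-bit error at position 1.

single 1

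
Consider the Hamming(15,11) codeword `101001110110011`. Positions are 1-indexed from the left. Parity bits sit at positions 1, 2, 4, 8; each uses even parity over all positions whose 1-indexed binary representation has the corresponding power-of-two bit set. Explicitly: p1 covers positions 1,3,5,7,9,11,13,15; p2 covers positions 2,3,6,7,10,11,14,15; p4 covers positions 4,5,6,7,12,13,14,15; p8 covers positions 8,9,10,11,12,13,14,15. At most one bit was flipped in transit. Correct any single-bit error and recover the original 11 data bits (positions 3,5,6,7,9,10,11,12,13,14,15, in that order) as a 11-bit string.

s1: b1⊕b3⊕b5⊕b7⊕b9⊕b11⊕b13⊕b15 = 1⊕1⊕0⊕1⊕0⊕1⊕0⊕1 = 1
s2: b2⊕b3⊕b6⊕b7⊕b10⊕b11⊕b14⊕b15 = 0⊕1⊕1⊕1⊕1⊕1⊕1⊕1 = 1
s4: b4⊕b5⊕b6⊕b7⊕b12⊕b13⊕b14⊕b15 = 0⊕0⊕1⊕1⊕0⊕0⊕1⊕1 = 0
s8: b8⊕b9⊕b10⊕b11⊕b12⊕b13⊕b14⊕b15 = 1⊕0⊕1⊕1⊕0⊕0⊕1⊕1 = 1
Syndrome (s8...s1) = 1011 → position 11.
Flip bit 11: corrected codeword = 101001110100011
Data bits at positions 3,5,6,7,9,10,11,12,13,14,15: 10110100011

10110100011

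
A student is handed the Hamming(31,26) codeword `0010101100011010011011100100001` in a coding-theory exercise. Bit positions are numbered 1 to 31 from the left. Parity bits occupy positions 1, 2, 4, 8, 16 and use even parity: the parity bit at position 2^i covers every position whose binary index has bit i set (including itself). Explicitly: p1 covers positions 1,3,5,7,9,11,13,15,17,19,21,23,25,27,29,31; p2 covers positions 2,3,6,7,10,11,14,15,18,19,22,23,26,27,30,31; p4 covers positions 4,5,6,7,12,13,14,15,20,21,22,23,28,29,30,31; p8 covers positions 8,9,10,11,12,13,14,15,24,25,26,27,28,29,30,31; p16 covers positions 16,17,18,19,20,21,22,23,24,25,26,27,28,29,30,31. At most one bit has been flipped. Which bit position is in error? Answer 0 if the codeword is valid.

23

s1: b1⊕b3⊕b5⊕b7⊕b9⊕b11⊕b13⊕b15⊕b17⊕b19⊕b21⊕b23⊕b25⊕b27⊕b29⊕b31 = 0⊕1⊕1⊕1⊕0⊕0⊕1⊕1⊕0⊕1⊕1⊕1⊕0⊕0⊕0⊕1 = 1
s2: b2⊕b3⊕b6⊕b7⊕b10⊕b11⊕b14⊕b15⊕b18⊕b19⊕b22⊕b23⊕b26⊕b27⊕b30⊕b31 = 0⊕1⊕0⊕1⊕0⊕0⊕0⊕1⊕1⊕1⊕1⊕1⊕1⊕0⊕0⊕1 = 1
s4: b4⊕b5⊕b6⊕b7⊕b12⊕b13⊕b14⊕b15⊕b20⊕b21⊕b22⊕b23⊕b28⊕b29⊕b30⊕b31 = 0⊕1⊕0⊕1⊕1⊕1⊕0⊕1⊕0⊕1⊕1⊕1⊕0⊕0⊕0⊕1 = 1
s8: b8⊕b9⊕b10⊕b11⊕b12⊕b13⊕b14⊕b15⊕b24⊕b25⊕b26⊕b27⊕b28⊕b29⊕b30⊕b31 = 1⊕0⊕0⊕0⊕1⊕1⊕0⊕1⊕0⊕0⊕1⊕0⊕0⊕0⊕0⊕1 = 0
s16: b16⊕b17⊕b18⊕b19⊕b20⊕b21⊕b22⊕b23⊕b24⊕b25⊕b26⊕b27⊕b28⊕b29⊕b30⊕b31 = 0⊕0⊕1⊕1⊕0⊕1⊕1⊕1⊕0⊕0⊕1⊕0⊕0⊕0⊕0⊕1 = 1
Syndrome (s16...s1) = 10111 → position 23.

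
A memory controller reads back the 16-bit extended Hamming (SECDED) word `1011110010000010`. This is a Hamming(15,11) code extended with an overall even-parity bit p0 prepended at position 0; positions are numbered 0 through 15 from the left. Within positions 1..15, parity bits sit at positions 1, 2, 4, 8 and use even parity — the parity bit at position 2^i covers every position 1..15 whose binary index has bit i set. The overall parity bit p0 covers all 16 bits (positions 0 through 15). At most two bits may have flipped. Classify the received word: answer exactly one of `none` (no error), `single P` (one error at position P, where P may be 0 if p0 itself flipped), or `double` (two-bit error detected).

s1: b1⊕b3⊕b5⊕b7⊕b9⊕b11⊕b13⊕b15 = 0⊕1⊕1⊕0⊕0⊕0⊕0⊕0 = 0
s2: b2⊕b3⊕b6⊕b7⊕b10⊕b11⊕b14⊕b15 = 1⊕1⊕0⊕0⊕0⊕0⊕1⊕0 = 1
s4: b4⊕b5⊕b6⊕b7⊕b12⊕b13⊕b14⊕b15 = 1⊕1⊕0⊕0⊕0⊕0⊕1⊕0 = 1
s8: b8⊕b9⊕b10⊕b11⊕b12⊕b13⊕b14⊕b15 = 1⊕0⊕0⊕0⊕0⊕0⊕1⊕0 = 0
Syndrome (s8...s1) = 0110 → position 6.
Overall parity (XOR of all 16 bits, including p0): 1⊕0⊕1⊕1⊕1⊕1⊕0⊕0⊕1⊕0⊕0⊕0⊕0⊕0⊕1⊕0 = 1
Overall=1, syndrome position=6 → single-bit error at position 6.

single 6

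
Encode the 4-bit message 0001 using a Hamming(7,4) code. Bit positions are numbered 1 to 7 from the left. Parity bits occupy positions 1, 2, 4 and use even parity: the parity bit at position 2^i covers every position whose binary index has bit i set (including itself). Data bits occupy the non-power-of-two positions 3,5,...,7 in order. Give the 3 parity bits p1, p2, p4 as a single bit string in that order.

Place data bits at non-power-of-two positions: b3=0, b5=0, b6=0, b7=1.
p1 = XOR of data positions {3,5,7} = 0⊕0⊕1 = 1
p2 = XOR of data positions {3,6,7} = 0⊕0⊕1 = 1
p4 = XOR of data positions {5,6,7} = 0⊕0⊕1 = 1
Parity bits p1,p2,p4 = 111

111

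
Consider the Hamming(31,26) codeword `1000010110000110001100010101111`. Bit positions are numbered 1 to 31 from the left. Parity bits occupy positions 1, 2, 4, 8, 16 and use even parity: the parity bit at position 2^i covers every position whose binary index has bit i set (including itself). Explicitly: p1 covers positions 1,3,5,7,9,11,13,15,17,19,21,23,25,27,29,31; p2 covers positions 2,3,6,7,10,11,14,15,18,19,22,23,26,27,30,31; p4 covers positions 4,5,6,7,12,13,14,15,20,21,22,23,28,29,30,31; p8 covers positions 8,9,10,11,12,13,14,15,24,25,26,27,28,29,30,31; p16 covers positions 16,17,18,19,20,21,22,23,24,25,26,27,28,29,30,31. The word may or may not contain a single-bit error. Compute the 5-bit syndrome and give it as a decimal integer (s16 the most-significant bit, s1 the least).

s1: b1⊕b3⊕b5⊕b7⊕b9⊕b11⊕b13⊕b15⊕b17⊕b19⊕b21⊕b23⊕b25⊕b27⊕b29⊕b31 = 1⊕0⊕0⊕0⊕1⊕0⊕0⊕1⊕0⊕1⊕0⊕0⊕0⊕0⊕1⊕1 = 0
s2: b2⊕b3⊕b6⊕b7⊕b10⊕b11⊕b14⊕b15⊕b18⊕b19⊕b22⊕b23⊕b26⊕b27⊕b30⊕b31 = 0⊕0⊕1⊕0⊕0⊕0⊕1⊕1⊕0⊕1⊕0⊕0⊕1⊕0⊕1⊕1 = 1
s4: b4⊕b5⊕b6⊕b7⊕b12⊕b13⊕b14⊕b15⊕b20⊕b21⊕b22⊕b23⊕b28⊕b29⊕b30⊕b31 = 0⊕0⊕1⊕0⊕0⊕0⊕1⊕1⊕1⊕0⊕0⊕0⊕1⊕1⊕1⊕1 = 0
s8: b8⊕b9⊕b10⊕b11⊕b12⊕b13⊕b14⊕b15⊕b24⊕b25⊕b26⊕b27⊕b28⊕b29⊕b30⊕b31 = 1⊕1⊕0⊕0⊕0⊕0⊕1⊕1⊕1⊕0⊕1⊕0⊕1⊕1⊕1⊕1 = 0
s16: b16⊕b17⊕b18⊕b19⊕b20⊕b21⊕b22⊕b23⊕b24⊕b25⊕b26⊕b27⊕b28⊕b29⊕b30⊕b31 = 0⊕0⊕0⊕1⊕1⊕0⊕0⊕0⊕1⊕0⊕1⊕0⊕1⊕1⊕1⊕1 = 0
Syndrome (s16...s1) = 00010 → position 2.

2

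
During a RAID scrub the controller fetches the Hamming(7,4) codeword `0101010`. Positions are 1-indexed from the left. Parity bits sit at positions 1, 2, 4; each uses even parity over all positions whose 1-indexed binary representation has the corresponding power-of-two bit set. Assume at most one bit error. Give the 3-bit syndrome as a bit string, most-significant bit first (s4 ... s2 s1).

000

s1: b1⊕b3⊕b5⊕b7 = 0⊕0⊕0⊕0 = 0
s2: b2⊕b3⊕b6⊕b7 = 1⊕0⊕1⊕0 = 0
s4: b4⊕b5⊕b6⊕b7 = 1⊕0⊕1⊕0 = 0
Syndrome (s4...s1) = 000 → position 0 (no error).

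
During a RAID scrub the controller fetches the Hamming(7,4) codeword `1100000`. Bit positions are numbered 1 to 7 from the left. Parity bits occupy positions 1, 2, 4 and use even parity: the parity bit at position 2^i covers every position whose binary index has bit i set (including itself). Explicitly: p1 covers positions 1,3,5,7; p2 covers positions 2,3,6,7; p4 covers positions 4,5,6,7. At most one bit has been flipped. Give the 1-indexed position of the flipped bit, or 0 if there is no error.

s1: b1⊕b3⊕b5⊕b7 = 1⊕0⊕0⊕0 = 1
s2: b2⊕b3⊕b6⊕b7 = 1⊕0⊕0⊕0 = 1
s4: b4⊕b5⊕b6⊕b7 = 0⊕0⊕0⊕0 = 0
Syndrome (s4...s1) = 011 → position 3.

3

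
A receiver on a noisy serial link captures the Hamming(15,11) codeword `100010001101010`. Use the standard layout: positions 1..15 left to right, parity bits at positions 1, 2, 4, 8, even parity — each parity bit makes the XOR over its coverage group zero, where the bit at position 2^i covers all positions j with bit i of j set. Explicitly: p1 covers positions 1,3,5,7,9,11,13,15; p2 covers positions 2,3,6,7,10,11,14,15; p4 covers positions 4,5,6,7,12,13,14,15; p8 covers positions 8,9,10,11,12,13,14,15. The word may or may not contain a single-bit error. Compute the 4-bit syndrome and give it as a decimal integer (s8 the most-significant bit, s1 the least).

5

s1: b1⊕b3⊕b5⊕b7⊕b9⊕b11⊕b13⊕b15 = 1⊕0⊕1⊕0⊕1⊕0⊕0⊕0 = 1
s2: b2⊕b3⊕b6⊕b7⊕b10⊕b11⊕b14⊕b15 = 0⊕0⊕0⊕0⊕1⊕0⊕1⊕0 = 0
s4: b4⊕b5⊕b6⊕b7⊕b12⊕b13⊕b14⊕b15 = 0⊕1⊕0⊕0⊕1⊕0⊕1⊕0 = 1
s8: b8⊕b9⊕b10⊕b11⊕b12⊕b13⊕b14⊕b15 = 0⊕1⊕1⊕0⊕1⊕0⊕1⊕0 = 0
Syndrome (s8...s1) = 0101 → position 5.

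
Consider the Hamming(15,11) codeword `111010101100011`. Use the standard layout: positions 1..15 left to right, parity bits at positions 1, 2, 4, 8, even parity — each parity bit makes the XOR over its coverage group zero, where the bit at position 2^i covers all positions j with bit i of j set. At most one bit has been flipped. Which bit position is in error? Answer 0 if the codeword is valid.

s1: b1⊕b3⊕b5⊕b7⊕b9⊕b11⊕b13⊕b15 = 1⊕1⊕1⊕1⊕1⊕0⊕0⊕1 = 0
s2: b2⊕b3⊕b6⊕b7⊕b10⊕b11⊕b14⊕b15 = 1⊕1⊕0⊕1⊕1⊕0⊕1⊕1 = 0
s4: b4⊕b5⊕b6⊕b7⊕b12⊕b13⊕b14⊕b15 = 0⊕1⊕0⊕1⊕0⊕0⊕1⊕1 = 0
s8: b8⊕b9⊕b10⊕b11⊕b12⊕b13⊕b14⊕b15 = 0⊕1⊕1⊕0⊕0⊕0⊕1⊕1 = 0
Syndrome (s8...s1) = 0000 → position 0 (no error).

0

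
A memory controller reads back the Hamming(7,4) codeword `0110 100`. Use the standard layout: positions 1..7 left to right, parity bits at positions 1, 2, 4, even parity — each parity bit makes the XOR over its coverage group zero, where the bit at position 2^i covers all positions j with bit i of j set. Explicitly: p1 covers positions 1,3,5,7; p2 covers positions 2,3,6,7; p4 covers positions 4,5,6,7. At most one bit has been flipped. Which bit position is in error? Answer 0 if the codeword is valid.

4

s1: b1⊕b3⊕b5⊕b7 = 0⊕1⊕1⊕0 = 0
s2: b2⊕b3⊕b6⊕b7 = 1⊕1⊕0⊕0 = 0
s4: b4⊕b5⊕b6⊕b7 = 0⊕1⊕0⊕0 = 1
Syndrome (s4...s1) = 100 → position 4.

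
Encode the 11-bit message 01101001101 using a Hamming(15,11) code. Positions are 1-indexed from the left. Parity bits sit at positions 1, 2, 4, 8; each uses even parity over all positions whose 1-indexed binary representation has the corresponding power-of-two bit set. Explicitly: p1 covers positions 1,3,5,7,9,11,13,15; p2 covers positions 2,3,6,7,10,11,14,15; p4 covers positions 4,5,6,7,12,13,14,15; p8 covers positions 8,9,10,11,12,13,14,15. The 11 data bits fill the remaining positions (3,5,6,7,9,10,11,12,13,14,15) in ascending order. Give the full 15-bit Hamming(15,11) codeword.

Place data bits at non-power-of-two positions: b3=0, b5=1, b6=1, b7=0, b9=1, b10=0, b11=0, b12=1, b13=1, b14=0, b15=1.
p1 = XOR of data positions {3,5,7,9,11,13,15} = 0⊕1⊕0⊕1⊕0⊕1⊕1 = 0
p2 = XOR of data positions {3,6,7,10,11,14,15} = 0⊕1⊕0⊕0⊕0⊕0⊕1 = 0
p4 = XOR of data positions {5,6,7,12,13,14,15} = 1⊕1⊕0⊕1⊕1⊕0⊕1 = 1
p8 = XOR of data positions {9,10,11,12,13,14,15} = 1⊕0⊕0⊕1⊕1⊕0⊕1 = 0
Codeword b1..b15 = 000111001001101

000111001001101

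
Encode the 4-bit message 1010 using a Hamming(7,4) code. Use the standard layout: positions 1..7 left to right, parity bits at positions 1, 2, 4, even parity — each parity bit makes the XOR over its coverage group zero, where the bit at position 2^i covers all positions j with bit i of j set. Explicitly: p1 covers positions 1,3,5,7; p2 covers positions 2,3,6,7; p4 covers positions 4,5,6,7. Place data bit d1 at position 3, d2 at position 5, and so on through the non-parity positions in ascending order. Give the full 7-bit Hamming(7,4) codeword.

1011010

Place data bits at non-power-of-two positions: b3=1, b5=0, b6=1, b7=0.
p1 = XOR of data positions {3,5,7} = 1⊕0⊕0 = 1
p2 = XOR of data positions {3,6,7} = 1⊕1⊕0 = 0
p4 = XOR of data positions {5,6,7} = 0⊕1⊕0 = 1
Codeword b1..b7 = 1011010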